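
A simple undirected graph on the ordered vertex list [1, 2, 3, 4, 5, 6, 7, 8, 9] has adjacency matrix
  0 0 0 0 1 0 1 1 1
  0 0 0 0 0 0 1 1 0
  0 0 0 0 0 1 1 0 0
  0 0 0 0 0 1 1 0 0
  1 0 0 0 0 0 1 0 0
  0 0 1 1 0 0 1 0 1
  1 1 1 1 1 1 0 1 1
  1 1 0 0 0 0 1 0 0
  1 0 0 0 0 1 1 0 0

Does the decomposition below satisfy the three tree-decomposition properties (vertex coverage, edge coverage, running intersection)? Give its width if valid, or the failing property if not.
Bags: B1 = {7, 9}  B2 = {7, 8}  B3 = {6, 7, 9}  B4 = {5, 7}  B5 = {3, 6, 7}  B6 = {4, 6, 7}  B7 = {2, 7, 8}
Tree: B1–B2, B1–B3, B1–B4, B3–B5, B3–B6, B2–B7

No — vertex 1 appears in no bag.

A tree decomposition must satisfy three properties: every vertex lies in some bag; for every edge, both endpoints lie together in some bag; and for every vertex, the bags containing it form a connected subtree. Here vertex 1 appears in no bag, so the decomposition is invalid.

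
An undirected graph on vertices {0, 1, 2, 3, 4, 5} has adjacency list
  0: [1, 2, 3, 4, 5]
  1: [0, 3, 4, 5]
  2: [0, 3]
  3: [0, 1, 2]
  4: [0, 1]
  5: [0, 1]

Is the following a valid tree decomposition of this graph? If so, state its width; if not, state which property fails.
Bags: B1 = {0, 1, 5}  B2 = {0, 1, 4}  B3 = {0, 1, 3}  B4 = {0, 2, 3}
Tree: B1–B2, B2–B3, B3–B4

Yes; width 2.

Vertex coverage: the bags together contain {0, 1, 2, 3, 4, 5}, the full vertex set. Edge coverage: each edge of G has both endpoints in at least one bag. Running intersection: for every vertex, the bags containing it form a connected subtree. All three properties hold, so this is a valid tree decomposition of width max|bag| − 1 = 2, and hence tw(G) ≤ 2.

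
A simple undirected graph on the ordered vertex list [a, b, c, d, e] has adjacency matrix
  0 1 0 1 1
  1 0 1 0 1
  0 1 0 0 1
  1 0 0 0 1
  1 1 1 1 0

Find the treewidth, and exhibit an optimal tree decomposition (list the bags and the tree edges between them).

Each bag holds 3 vertices, so the decomposition has width 2, which upper-bounds the treewidth. On the other hand G contains the 3-clique {b, c, e}. A clique must lie in a single bag of any decomposition, so no decomposition can have width below 2. Therefore the treewidth is 2.

Treewidth 2.
Bags: B1 = {b, c, e}  B2 = {a, b, e}  B3 = {a, d, e}
Tree: B1–B2, B2–B3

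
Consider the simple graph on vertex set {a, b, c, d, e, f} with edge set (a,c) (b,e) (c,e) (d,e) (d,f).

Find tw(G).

A width-1 tree decomposition is:
Bags: B1 = {d, f}  B2 = {d, e}  B3 = {c, e}  B4 = {a, c}  B5 = {b, e}
Tree: B1–B2, B2–B3, B3–B4, B2–B5
The largest bag has 2 vertices, giving width 1; this decomposition certifies tw(G) ≤ 1. Since G has at least one edge (e.g. d–f), it is not an edgeless graph, so tw(G) ≥ 1. Therefore the treewidth is 1.

1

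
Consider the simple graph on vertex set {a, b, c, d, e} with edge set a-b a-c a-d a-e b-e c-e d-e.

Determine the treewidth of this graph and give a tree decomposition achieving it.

Each bag holds 3 vertices, so the decomposition has width 2, which upper-bounds the treewidth. On the other hand G contains the 3-clique {a, d, e}. A clique must lie in a single bag of any decomposition, so no decomposition can have width below 2. Combining the bounds, tw(G) = 2.

Treewidth 2.
One such decomposition:
Bags: B1 = {a, b, e}  B2 = {a, c, e}  B3 = {a, d, e}
Tree: B1–B2, B1–B3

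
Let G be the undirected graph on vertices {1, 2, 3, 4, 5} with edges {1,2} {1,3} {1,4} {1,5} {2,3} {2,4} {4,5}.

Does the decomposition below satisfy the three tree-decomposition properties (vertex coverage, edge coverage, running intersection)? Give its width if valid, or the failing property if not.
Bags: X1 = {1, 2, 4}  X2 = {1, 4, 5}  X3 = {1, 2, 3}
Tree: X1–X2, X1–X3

Vertex coverage: the bags together contain {1, 2, 3, 4, 5}, the full vertex set. Edge coverage: each edge of G has both endpoints in at least one bag. Running intersection: for every vertex, the bags containing it form a connected subtree. All three properties hold, so this is a valid tree decomposition of width max|bag| − 1 = 2, and hence tw(G) ≤ 2.

Yes; width 2.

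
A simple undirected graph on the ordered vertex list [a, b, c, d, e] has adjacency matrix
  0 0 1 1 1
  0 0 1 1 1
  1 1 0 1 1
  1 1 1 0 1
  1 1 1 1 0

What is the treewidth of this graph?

3

A width-3 tree decomposition is:
Bags: B1 = {b, c, d, e}  B2 = {a, c, d, e}
Tree: B1–B2
Each bag holds 4 vertices, so the decomposition has width 3, which upper-bounds the treewidth. On the other hand G contains the 4-clique {a, c, d, e}. A clique must lie in a single bag of any decomposition, so no decomposition can have width below 3. The upper and lower bounds meet at 3, so that is the treewidth.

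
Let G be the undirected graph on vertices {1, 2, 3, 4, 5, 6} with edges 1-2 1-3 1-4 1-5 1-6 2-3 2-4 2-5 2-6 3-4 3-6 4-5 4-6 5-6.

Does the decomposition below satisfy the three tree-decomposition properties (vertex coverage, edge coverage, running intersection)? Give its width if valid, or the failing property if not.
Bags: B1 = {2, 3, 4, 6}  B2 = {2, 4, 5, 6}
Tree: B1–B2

A tree decomposition must satisfy three properties: every vertex lies in some bag; for every edge, both endpoints lie together in some bag; and for every vertex, the bags containing it form a connected subtree. Here vertex 1 appears in no bag, so the decomposition is invalid.

No — vertex 1 appears in no bag.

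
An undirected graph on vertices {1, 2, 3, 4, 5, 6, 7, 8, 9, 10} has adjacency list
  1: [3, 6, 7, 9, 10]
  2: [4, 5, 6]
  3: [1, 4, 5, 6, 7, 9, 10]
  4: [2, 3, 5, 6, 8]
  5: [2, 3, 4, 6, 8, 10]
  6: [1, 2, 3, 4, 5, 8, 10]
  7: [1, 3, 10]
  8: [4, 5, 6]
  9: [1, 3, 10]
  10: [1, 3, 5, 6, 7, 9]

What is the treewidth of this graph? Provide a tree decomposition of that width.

Treewidth 3.
One optimal decomposition is:
Bags: B1 = {1, 3, 6, 10}  B2 = {1, 3, 9, 10}  B3 = {3, 5, 6, 10}  B4 = {3, 4, 5, 6}  B5 = {1, 3, 7, 10}  B6 = {2, 4, 5, 6}  B7 = {4, 5, 6, 8}
Tree: B1–B2, B1–B3, B3–B4, B2–B5, B4–B6, B6–B7

Each bag holds 4 vertices, so the decomposition has width 3, which upper-bounds the treewidth. Conversely, {4, 5, 6, 8} is a clique of size 4, and the vertices of any clique must share a bag in every tree decomposition; so some bag has ≥ 4 vertices and tw(G) ≥ 3. Therefore the treewidth is 3.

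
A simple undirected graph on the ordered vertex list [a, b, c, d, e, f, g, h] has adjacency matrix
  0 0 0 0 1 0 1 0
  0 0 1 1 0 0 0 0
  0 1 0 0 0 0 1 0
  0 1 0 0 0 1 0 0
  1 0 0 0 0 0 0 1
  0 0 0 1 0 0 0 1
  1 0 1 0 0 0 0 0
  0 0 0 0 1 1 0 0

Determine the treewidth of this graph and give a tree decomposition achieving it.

The largest bag has 3 vertices, giving width 2; this decomposition certifies tw(G) ≤ 2. For the lower bound, G contains the cycle h–e–a–g–c–b–d–f–h, so G is not a forest; only forests have treewidth ≤ 1, hence tw(G) ≥ 2. Therefore the treewidth is 2.

Treewidth 2.
Bags: B1 = {a, e, h}  B2 = {a, g, h}  B3 = {c, g, h}  B4 = {b, c, h}  B5 = {b, d, h}  B6 = {d, f, h}
Tree: B1–B2, B2–B3, B3–B4, B4–B5, B5–B6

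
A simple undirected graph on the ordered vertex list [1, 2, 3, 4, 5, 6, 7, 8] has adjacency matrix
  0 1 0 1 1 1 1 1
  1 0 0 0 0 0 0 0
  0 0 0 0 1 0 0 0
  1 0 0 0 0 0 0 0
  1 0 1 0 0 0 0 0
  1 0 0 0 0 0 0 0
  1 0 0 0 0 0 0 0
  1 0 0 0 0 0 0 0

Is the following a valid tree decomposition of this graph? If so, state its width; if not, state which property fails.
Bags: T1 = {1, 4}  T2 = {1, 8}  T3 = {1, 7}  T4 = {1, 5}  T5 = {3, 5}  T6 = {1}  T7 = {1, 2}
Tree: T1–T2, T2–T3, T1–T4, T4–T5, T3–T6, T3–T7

No — vertex 6 appears in no bag.

A tree decomposition must satisfy three properties: every vertex lies in some bag; for every edge, both endpoints lie together in some bag; and for every vertex, the bags containing it form a connected subtree. Here vertex 6 appears in no bag, so the decomposition is invalid.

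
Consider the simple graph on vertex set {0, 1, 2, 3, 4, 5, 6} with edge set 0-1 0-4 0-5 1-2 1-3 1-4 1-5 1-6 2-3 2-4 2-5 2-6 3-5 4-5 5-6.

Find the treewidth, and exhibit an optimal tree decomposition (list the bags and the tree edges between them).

Treewidth 3.
One optimal decomposition is:
Bags: B1 = {1, 2, 4, 5}  B2 = {0, 1, 4, 5}  B3 = {1, 2, 5, 6}  B4 = {1, 2, 3, 5}
Tree: B1–B2, B1–B3, B1–B4

Every bag has size at most 4, so the width is 4 − 1 = 3 and tw(G) ≤ 3. For the lower bound, the 4 vertices {0, 1, 4, 5} are pairwise adjacent, and any tree decomposition puts a clique entirely inside one bag — forcing width ≥ 3. The upper and lower bounds meet at 3, so that is the treewidth.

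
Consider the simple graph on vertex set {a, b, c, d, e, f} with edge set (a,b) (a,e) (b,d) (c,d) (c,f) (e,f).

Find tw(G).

A width-2 tree decomposition is:
Bags: B1 = {b, c, d}  B2 = {b, c, f}  B3 = {b, e, f}  B4 = {a, b, e}
Tree: B1–B2, B2–B3, B3–B4
Every bag has size at most 3, so the width is 3 − 1 = 2 and tw(G) ≤ 2. The edges b–d–c–f–e–a–b form a cycle, so G is not a tree and its treewidth is at least 2. Hence tw(G) = 2 exactly.

2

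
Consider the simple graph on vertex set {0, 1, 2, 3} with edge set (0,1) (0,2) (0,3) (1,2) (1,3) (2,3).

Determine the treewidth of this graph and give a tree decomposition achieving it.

A single bag containing all 4 vertices is trivially a valid decomposition of width 3. Conversely, {0, 1, 2, 3} is a clique of size 4, and the vertices of any clique must share a bag in every tree decomposition; so some bag has ≥ 4 vertices and tw(G) ≥ 3. Therefore the treewidth is 3.

Treewidth 3.
One such decomposition:
Bags: B1 = {0, 1, 2, 3}
Tree: (single bag)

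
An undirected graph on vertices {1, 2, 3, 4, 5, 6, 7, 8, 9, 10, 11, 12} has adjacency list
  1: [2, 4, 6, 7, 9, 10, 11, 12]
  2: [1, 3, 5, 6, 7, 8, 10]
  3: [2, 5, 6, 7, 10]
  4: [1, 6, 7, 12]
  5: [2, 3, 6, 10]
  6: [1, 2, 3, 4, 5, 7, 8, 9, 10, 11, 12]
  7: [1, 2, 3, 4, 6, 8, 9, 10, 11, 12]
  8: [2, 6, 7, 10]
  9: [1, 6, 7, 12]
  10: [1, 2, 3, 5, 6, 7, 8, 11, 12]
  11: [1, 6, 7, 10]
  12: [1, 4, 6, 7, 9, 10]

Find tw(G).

A width-4 tree decomposition is:
Bags: B1 = {1, 6, 7, 10, 12}  B2 = {1, 2, 6, 7, 10}  B3 = {1, 6, 7, 10, 11}  B4 = {2, 3, 6, 7, 10}  B5 = {2, 3, 5, 6, 10}  B6 = {1, 4, 6, 7, 12}  B7 = {2, 6, 7, 8, 10}  B8 = {1, 6, 7, 9, 12}
Tree: B1–B2, B1–B3, B2–B4, B4–B5, B1–B6, B2–B7, B1–B8
The largest bag has 5 vertices, giving width 4; this decomposition certifies tw(G) ≤ 4. On the other hand G contains the 5-clique {2, 3, 5, 6, 10}. A clique must lie in a single bag of any decomposition, so no decomposition can have width below 4. Combining the bounds, tw(G) = 4.

4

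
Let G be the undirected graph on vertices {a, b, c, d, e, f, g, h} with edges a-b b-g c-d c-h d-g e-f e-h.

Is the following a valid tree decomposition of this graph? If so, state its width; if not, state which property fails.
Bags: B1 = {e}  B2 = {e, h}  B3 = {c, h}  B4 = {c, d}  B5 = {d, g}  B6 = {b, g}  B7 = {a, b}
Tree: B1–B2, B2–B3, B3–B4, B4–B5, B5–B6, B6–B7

No — vertex f appears in no bag.

A tree decomposition must satisfy three properties: every vertex lies in some bag; for every edge, both endpoints lie together in some bag; and for every vertex, the bags containing it form a connected subtree. Here vertex f appears in no bag, so the decomposition is invalid.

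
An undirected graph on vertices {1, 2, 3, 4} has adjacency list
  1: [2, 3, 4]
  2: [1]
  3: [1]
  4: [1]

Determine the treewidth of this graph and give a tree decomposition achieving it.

Treewidth 1.
One such decomposition:
Bags: B1 = {1, 3}  B2 = {1, 2}  B3 = {1, 4}
Tree: B1–B2, B1–B3

Each bag holds 2 vertices, so the decomposition has width 1, which upper-bounds the treewidth. Since G has at least one edge (e.g. 1–3), it is not an edgeless graph, so tw(G) ≥ 1. Therefore the treewidth is 1.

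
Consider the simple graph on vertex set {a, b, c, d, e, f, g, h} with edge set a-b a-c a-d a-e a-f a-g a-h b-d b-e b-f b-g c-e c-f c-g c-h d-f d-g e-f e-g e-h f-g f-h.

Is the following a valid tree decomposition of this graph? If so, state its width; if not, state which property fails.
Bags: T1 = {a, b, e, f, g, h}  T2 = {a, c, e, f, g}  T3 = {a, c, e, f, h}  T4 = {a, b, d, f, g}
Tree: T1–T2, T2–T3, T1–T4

A tree decomposition must satisfy three properties: every vertex lies in some bag; for every edge, both endpoints lie together in some bag; and for every vertex, the bags containing it form a connected subtree. Here bags containing vertex h are not connected in the tree, so the decomposition is invalid.

No — bags containing vertex h are not connected in the tree.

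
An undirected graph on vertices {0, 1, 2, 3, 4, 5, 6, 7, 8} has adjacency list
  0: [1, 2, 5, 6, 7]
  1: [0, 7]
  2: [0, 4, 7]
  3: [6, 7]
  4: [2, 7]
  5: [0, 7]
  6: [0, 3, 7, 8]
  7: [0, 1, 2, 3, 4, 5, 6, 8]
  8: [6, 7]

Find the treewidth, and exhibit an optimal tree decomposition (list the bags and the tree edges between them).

Every bag has size at most 3, so the width is 3 − 1 = 2 and tw(G) ≤ 2. On the other hand G contains the 3-clique {0, 1, 7}. A clique must lie in a single bag of any decomposition, so no decomposition can have width below 2. Therefore the treewidth is 2.

Treewidth 2.
One such decomposition:
Bags: B1 = {2, 4, 7}  B2 = {0, 2, 7}  B3 = {0, 1, 7}  B4 = {0, 6, 7}  B5 = {0, 5, 7}  B6 = {3, 6, 7}  B7 = {6, 7, 8}
Tree: B1–B2, B2–B3, B3–B4, B2–B5, B4–B6, B6–B7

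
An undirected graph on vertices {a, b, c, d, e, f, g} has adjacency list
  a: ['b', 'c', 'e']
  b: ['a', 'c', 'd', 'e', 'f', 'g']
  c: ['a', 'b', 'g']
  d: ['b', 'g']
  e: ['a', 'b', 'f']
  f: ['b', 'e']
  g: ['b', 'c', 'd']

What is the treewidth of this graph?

2

A width-2 tree decomposition is:
Bags: B1 = {b, d, g}  B2 = {b, c, g}  B3 = {a, b, c}  B4 = {a, b, e}  B5 = {b, e, f}
Tree: B1–B2, B2–B3, B3–B4, B4–B5
The largest bag has 3 vertices, giving width 2; this decomposition certifies tw(G) ≤ 2. On the other hand G contains the 3-clique {b, d, g}. A clique must lie in a single bag of any decomposition, so no decomposition can have width below 2. Hence tw(G) = 2 exactly.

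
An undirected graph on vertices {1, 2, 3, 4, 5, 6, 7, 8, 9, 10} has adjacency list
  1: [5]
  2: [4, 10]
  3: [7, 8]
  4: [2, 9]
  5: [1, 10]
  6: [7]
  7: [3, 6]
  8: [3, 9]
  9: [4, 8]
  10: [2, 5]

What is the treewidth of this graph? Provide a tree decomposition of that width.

Every bag has size at most 2, so the width is 2 − 1 = 1 and tw(G) ≤ 1. G has an edge, so its treewidth is at least 1. Therefore the treewidth is 1.

Treewidth 1.
One such decomposition:
Bags: B1 = {6, 7}  B2 = {3, 7}  B3 = {3, 8}  B4 = {8, 9}  B5 = {4, 9}  B6 = {2, 4}  B7 = {2, 10}  B8 = {5, 10}  B9 = {1, 5}
Tree: B1–B2, B2–B3, B3–B4, B4–B5, B5–B6, B6–B7, B7–B8, B8–B9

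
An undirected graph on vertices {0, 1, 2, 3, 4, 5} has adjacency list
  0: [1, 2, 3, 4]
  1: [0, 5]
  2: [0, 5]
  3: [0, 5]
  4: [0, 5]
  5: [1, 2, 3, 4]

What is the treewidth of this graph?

2

A width-2 tree decomposition is:
Bags: B1 = {0, 2, 5}  B2 = {0, 4, 5}  B3 = {0, 1, 5}  B4 = {0, 3, 5}
Tree: B1–B2, B2–B3, B3–B4
The largest bag has 3 vertices, giving width 2; this decomposition certifies tw(G) ≤ 2. The edges 2–0–4–5–2 form a cycle, so G is not a tree and its treewidth is at least 2. Combining the bounds, tw(G) = 2.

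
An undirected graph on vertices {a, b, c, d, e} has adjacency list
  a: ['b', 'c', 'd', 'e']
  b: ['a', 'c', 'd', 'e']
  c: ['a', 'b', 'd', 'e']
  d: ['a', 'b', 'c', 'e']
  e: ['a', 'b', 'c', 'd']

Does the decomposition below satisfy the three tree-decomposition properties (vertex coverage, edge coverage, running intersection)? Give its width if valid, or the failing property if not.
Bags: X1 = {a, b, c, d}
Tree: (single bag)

A tree decomposition must satisfy three properties: every vertex lies in some bag; for every edge, both endpoints lie together in some bag; and for every vertex, the bags containing it form a connected subtree. Here vertex e appears in no bag, so the decomposition is invalid.

No — vertex e appears in no bag.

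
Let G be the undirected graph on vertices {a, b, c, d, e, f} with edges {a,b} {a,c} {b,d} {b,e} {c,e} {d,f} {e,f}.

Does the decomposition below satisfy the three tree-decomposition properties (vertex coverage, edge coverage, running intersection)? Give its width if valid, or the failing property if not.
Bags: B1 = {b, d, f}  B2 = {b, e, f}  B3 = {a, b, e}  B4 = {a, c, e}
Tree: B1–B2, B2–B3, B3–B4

Yes; width 2.

Checking the three conditions: (i) the bags cover all of {a, b, c, d, e, f}; (ii) for each edge, some bag contains both endpoints; (iii) the bags containing any fixed vertex form a subtree. All hold, so the decomposition is valid with width 3 − 1 = 2.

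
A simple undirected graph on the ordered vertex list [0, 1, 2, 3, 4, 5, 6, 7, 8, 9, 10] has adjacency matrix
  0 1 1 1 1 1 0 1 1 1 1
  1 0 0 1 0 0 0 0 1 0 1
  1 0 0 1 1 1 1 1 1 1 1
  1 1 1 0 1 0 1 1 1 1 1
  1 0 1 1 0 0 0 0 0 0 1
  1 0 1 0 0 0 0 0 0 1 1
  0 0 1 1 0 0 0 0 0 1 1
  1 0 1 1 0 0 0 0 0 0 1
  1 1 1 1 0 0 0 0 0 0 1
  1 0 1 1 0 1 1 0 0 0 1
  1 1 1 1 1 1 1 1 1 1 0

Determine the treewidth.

A width-4 tree decomposition is:
Bags: B1 = {0, 1, 3, 8, 10}  B2 = {0, 2, 3, 8, 10}  B3 = {0, 2, 3, 4, 10}  B4 = {0, 2, 3, 7, 10}  B5 = {0, 2, 3, 9, 10}  B6 = {0, 2, 5, 9, 10}  B7 = {2, 3, 6, 9, 10}
Tree: B1–B2, B2–B3, B2–B4, B4–B5, B5–B6, B5–B7
Every bag has size at most 5, so the width is 5 − 1 = 4 and tw(G) ≤ 4. Conversely, {0, 1, 3, 8, 10} is a clique of size 5, and the vertices of any clique must share a bag in every tree decomposition; so some bag has ≥ 5 vertices and tw(G) ≥ 4. Hence tw(G) = 4 exactly.

4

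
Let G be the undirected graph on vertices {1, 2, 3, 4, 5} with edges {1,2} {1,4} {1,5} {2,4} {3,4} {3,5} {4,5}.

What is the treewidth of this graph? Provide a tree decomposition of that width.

Every bag has size at most 3, so the width is 3 − 1 = 2 and tw(G) ≤ 2. For the lower bound, the 3 vertices {1, 2, 4} are pairwise adjacent, and any tree decomposition puts a clique entirely inside one bag — forcing width ≥ 2. The upper and lower bounds meet at 2, so that is the treewidth.

Treewidth 2.
One such decomposition:
Bags: B1 = {1, 4, 5}  B2 = {3, 4, 5}  B3 = {1, 2, 4}
Tree: B1–B2, B1–B3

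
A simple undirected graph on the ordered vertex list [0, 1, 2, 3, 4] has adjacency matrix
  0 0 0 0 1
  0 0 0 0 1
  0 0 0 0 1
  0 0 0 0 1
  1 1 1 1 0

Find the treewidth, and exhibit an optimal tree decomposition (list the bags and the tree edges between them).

Treewidth 1.
One such decomposition:
Bags: B1 = {3, 4}  B2 = {0, 4}  B3 = {2, 4}  B4 = {1, 4}
Tree: B1–B2, B1–B3, B3–B4

The largest bag has 2 vertices, giving width 1; this decomposition certifies tw(G) ≤ 1. Since G has at least one edge (e.g. 4–3), it is not an edgeless graph, so tw(G) ≥ 1. Hence tw(G) = 1 exactly.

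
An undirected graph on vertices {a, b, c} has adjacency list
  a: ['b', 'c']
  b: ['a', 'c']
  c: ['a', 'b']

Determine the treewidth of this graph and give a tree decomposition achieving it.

Treewidth 2.
Bags: B1 = {a, b, c}
Tree: (single bag)

A single bag containing all 3 vertices is trivially a valid decomposition of width 2. For the lower bound, the 3 vertices {a, b, c} are pairwise adjacent, and any tree decomposition puts a clique entirely inside one bag — forcing width ≥ 2. The upper and lower bounds meet at 2, so that is the treewidth.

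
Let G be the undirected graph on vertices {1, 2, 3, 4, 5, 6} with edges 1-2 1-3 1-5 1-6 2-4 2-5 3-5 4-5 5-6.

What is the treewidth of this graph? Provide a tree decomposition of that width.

Treewidth 2.
One such decomposition:
Bags: B1 = {1, 5, 6}  B2 = {1, 2, 5}  B3 = {1, 3, 5}  B4 = {2, 4, 5}
Tree: B1–B2, B1–B3, B2–B4

Every bag has size at most 3, so the width is 3 − 1 = 2 and tw(G) ≤ 2. For the lower bound, the 3 vertices {1, 2, 5} are pairwise adjacent, and any tree decomposition puts a clique entirely inside one bag — forcing width ≥ 2. Combining the bounds, tw(G) = 2.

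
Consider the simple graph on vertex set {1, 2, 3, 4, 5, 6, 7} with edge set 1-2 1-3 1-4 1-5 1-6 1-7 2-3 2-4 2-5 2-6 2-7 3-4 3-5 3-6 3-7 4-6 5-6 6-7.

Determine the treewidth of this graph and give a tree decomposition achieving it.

Treewidth 4.
Bags: B1 = {1, 2, 3, 4, 6}  B2 = {1, 2, 3, 5, 6}  B3 = {1, 2, 3, 6, 7}
Tree: B1–B2, B1–B3

The largest bag has 5 vertices, giving width 4; this decomposition certifies tw(G) ≤ 4. On the other hand G contains the 5-clique {1, 2, 3, 4, 6}. A clique must lie in a single bag of any decomposition, so no decomposition can have width below 4. Hence tw(G) = 4 exactly.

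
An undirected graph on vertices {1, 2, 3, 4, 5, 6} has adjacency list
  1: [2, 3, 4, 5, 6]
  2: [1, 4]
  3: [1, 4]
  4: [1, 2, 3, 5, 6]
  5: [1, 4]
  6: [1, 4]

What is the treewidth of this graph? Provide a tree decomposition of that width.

The largest bag has 3 vertices, giving width 2; this decomposition certifies tw(G) ≤ 2. Conversely, {1, 2, 4} is a clique of size 3, and the vertices of any clique must share a bag in every tree decomposition; so some bag has ≥ 3 vertices and tw(G) ≥ 2. The upper and lower bounds meet at 2, so that is the treewidth.

Treewidth 2.
Bags: B1 = {1, 3, 4}  B2 = {1, 4, 5}  B3 = {1, 4, 6}  B4 = {1, 2, 4}
Tree: B1–B2, B1–B3, B2–B4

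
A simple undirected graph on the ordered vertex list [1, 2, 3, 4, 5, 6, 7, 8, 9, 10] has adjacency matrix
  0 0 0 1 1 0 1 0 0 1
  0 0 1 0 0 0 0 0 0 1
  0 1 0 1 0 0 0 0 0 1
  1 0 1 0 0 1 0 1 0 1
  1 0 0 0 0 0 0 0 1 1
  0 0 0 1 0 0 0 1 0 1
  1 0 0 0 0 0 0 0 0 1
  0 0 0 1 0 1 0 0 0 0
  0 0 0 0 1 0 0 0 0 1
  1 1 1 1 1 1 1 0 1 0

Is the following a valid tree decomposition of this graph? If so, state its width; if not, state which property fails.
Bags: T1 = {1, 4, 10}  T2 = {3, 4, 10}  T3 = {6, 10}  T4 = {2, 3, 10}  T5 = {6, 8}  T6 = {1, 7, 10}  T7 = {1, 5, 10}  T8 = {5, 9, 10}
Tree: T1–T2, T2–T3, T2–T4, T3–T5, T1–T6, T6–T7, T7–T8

A tree decomposition must satisfy three properties: every vertex lies in some bag; for every edge, both endpoints lie together in some bag; and for every vertex, the bags containing it form a connected subtree. Here edge (4,6) lies in no bag, so the decomposition is invalid.

No — edge (4,6) lies in no bag.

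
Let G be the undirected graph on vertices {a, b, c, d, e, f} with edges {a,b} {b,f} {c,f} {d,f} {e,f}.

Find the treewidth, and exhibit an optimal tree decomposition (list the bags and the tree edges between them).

The largest bag has 2 vertices, giving width 1; this decomposition certifies tw(G) ≤ 1. Any graph with an edge has treewidth ≥ 1, and G has the edge f–e. Therefore the treewidth is 1.

Treewidth 1.
Bags: B1 = {e, f}  B2 = {b, f}  B3 = {c, f}  B4 = {d, f}  B5 = {a, b}
Tree: B1–B2, B1–B3, B1–B4, B2–B5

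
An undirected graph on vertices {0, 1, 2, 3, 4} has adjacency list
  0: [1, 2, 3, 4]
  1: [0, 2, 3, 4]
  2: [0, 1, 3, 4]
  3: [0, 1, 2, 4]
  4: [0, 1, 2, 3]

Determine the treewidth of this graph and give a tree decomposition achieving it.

A single bag containing all 5 vertices is trivially a valid decomposition of width 4. Conversely, {0, 1, 2, 3, 4} is a clique of size 5, and the vertices of any clique must share a bag in every tree decomposition; so some bag has ≥ 5 vertices and tw(G) ≥ 4. Therefore the treewidth is 4.

Treewidth 4.
One optimal decomposition is:
Bags: B1 = {0, 1, 2, 3, 4}
Tree: (single bag)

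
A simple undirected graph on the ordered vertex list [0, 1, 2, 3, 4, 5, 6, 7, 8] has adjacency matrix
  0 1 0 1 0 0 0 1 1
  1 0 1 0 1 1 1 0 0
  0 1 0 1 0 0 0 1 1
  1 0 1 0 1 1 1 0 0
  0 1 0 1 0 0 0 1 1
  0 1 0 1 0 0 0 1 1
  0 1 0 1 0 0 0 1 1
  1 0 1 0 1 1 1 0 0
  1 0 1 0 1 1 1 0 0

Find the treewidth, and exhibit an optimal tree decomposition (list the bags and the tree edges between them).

The largest bag has 5 vertices, giving width 4; this decomposition certifies tw(G) ≤ 4. For the lower bound: the 5 vertex sets {0,3}, {4,8}, {1,5}, {7}, {2} are disjoint, each induces a connected subgraph, and every pair is joined by at least one edge of G. Contracting each set to a single vertex therefore yields K_{5} as a minor, and since treewidth is minor-monotone, tw(G) ≥ tw(K_{5}) = 4. Therefore the treewidth is 4.

Treewidth 4.
One such decomposition:
Bags: B1 = {0, 1, 3, 7, 8}  B2 = {1, 3, 4, 7, 8}  B3 = {1, 3, 5, 7, 8}  B4 = {1, 2, 3, 7, 8}  B5 = {1, 3, 6, 7, 8}
Tree: B1–B2, B2–B3, B3–B4, B4–B5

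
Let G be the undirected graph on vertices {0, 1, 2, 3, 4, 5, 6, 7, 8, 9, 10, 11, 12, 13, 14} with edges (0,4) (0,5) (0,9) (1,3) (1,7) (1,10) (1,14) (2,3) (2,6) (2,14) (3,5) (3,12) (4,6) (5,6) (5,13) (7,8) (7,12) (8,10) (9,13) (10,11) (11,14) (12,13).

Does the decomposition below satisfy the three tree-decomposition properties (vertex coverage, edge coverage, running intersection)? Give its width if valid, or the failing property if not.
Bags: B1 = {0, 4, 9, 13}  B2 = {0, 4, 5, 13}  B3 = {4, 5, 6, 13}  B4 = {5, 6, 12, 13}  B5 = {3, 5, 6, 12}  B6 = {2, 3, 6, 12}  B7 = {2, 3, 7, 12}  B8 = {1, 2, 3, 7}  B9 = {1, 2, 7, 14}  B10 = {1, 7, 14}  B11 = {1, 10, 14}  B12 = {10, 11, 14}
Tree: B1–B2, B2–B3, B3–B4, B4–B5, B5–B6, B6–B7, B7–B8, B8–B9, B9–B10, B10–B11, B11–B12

A tree decomposition must satisfy three properties: every vertex lies in some bag; for every edge, both endpoints lie together in some bag; and for every vertex, the bags containing it form a connected subtree. Here vertex 8 appears in no bag, so the decomposition is invalid.

No — vertex 8 appears in no bag.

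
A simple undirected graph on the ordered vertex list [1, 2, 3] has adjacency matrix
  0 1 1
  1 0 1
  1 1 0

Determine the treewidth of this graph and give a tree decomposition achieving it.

A single bag containing all 3 vertices is trivially a valid decomposition of width 2. On the other hand G contains the 3-clique {1, 2, 3}. A clique must lie in a single bag of any decomposition, so no decomposition can have width below 2. Hence tw(G) = 2 exactly.

Treewidth 2.
One such decomposition:
Bags: B1 = {1, 2, 3}
Tree: (single bag)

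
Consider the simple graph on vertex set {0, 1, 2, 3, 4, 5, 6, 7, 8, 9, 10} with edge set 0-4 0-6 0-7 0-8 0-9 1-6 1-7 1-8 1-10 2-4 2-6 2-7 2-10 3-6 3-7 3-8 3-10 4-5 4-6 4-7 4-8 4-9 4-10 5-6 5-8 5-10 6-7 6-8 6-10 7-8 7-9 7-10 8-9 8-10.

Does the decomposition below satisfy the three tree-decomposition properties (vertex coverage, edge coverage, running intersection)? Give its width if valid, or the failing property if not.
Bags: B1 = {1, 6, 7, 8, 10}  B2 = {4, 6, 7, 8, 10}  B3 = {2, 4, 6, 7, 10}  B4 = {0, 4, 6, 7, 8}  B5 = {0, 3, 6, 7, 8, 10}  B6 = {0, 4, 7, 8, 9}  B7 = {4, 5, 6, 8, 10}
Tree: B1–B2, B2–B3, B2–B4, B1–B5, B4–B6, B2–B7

No — bags containing vertex 0 are not connected in the tree.

A tree decomposition must satisfy three properties: every vertex lies in some bag; for every edge, both endpoints lie together in some bag; and for every vertex, the bags containing it form a connected subtree. Here bags containing vertex 0 are not connected in the tree, so the decomposition is invalid.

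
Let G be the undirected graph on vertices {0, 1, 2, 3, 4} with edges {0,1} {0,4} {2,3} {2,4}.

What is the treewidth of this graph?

A width-1 tree decomposition is:
Bags: B1 = {0, 4}  B2 = {0, 1}  B3 = {2, 4}  B4 = {2, 3}
Tree: B1–B2, B1–B3, B3–B4
The largest bag has 2 vertices, giving width 1; this decomposition certifies tw(G) ≤ 1. Since G has at least one edge (e.g. 0–4), it is not an edgeless graph, so tw(G) ≥ 1. Hence tw(G) = 1 exactly.

1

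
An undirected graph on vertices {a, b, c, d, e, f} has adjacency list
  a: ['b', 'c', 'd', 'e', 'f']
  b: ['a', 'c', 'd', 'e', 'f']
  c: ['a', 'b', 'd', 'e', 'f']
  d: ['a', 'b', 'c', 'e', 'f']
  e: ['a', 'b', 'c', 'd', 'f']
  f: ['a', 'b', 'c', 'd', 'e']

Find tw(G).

A width-5 tree decomposition is:
Bags: B1 = {a, b, c, d, e, f}
Tree: (single bag)
With just one bag of size 6, the width is 6 − 1 = 5, so tw(G) ≤ 5. On the other hand G contains the 6-clique {a, b, c, d, e, f}. A clique must lie in a single bag of any decomposition, so no decomposition can have width below 5. Therefore the treewidth is 5.

5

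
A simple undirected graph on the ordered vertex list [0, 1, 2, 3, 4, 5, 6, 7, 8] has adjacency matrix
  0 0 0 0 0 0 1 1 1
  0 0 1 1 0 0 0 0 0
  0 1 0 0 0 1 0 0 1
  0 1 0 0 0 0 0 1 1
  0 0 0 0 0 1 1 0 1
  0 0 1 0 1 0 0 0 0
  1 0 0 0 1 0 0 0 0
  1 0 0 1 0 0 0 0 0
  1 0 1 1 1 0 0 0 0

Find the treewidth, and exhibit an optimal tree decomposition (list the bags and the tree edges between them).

Treewidth 3.
Bags: B1 = {1, 2, 4, 5}  B2 = {1, 2, 4, 8}  B3 = {1, 3, 4, 8}  B4 = {3, 4, 6, 8}  B5 = {0, 3, 6, 8}  B6 = {0, 3, 6, 7}
Tree: B1–B2, B2–B3, B3–B4, B4–B5, B5–B6

Every bag has size at most 4, so the width is 4 − 1 = 3 and tw(G) ≤ 3. For the lower bound: the 4 vertex sets {1,2,5}, {4}, {8}, {0,3,6,7} are disjoint, each induces a connected subgraph, and every pair is joined by at least one edge of G. Contracting each set to a single vertex therefore yields K_{4} as a minor, and since treewidth is minor-monotone, tw(G) ≥ tw(K_{4}) = 3. Hence tw(G) = 3 exactly.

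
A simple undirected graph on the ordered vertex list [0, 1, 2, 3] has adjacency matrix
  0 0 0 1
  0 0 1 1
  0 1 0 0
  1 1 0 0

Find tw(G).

A width-1 tree decomposition is:
Bags: B1 = {0, 3}  B2 = {1, 3}  B3 = {1, 2}
Tree: B1–B2, B2–B3
Each bag holds 2 vertices, so the decomposition has width 1, which upper-bounds the treewidth. G has an edge, so its treewidth is at least 1. The upper and lower bounds meet at 1, so that is the treewidth.

1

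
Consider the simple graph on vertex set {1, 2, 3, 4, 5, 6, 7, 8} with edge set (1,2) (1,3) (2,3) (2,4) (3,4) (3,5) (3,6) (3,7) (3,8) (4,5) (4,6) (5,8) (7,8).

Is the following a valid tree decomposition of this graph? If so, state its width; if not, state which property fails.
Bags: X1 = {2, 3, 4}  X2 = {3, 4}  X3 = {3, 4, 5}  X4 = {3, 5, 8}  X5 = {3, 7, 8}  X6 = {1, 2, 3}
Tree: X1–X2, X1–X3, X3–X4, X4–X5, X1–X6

A tree decomposition must satisfy three properties: every vertex lies in some bag; for every edge, both endpoints lie together in some bag; and for every vertex, the bags containing it form a connected subtree. Here vertex 6 appears in no bag, so the decomposition is invalid.

No — vertex 6 appears in no bag.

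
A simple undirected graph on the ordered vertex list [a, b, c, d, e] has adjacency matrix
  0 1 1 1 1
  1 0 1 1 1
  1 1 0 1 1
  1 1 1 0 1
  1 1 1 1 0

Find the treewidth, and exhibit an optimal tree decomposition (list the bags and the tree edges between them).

A single bag containing all 5 vertices is trivially a valid decomposition of width 4. Conversely, {a, b, c, d, e} is a clique of size 5, and the vertices of any clique must share a bag in every tree decomposition; so some bag has ≥ 5 vertices and tw(G) ≥ 4. The upper and lower bounds meet at 4, so that is the treewidth.

Treewidth 4.
Bags: B1 = {a, b, c, d, e}
Tree: (single bag)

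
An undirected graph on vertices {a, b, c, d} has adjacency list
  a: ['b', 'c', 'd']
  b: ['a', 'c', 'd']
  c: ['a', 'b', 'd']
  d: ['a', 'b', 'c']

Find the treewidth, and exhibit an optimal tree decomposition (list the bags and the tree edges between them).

Treewidth 3.
One optimal decomposition is:
Bags: B1 = {a, b, c, d}
Tree: (single bag)

With just one bag of size 4, the width is 4 − 1 = 3, so tw(G) ≤ 3. Conversely, {a, b, c, d} is a clique of size 4, and the vertices of any clique must share a bag in every tree decomposition; so some bag has ≥ 4 vertices and tw(G) ≥ 3. Combining the bounds, tw(G) = 3.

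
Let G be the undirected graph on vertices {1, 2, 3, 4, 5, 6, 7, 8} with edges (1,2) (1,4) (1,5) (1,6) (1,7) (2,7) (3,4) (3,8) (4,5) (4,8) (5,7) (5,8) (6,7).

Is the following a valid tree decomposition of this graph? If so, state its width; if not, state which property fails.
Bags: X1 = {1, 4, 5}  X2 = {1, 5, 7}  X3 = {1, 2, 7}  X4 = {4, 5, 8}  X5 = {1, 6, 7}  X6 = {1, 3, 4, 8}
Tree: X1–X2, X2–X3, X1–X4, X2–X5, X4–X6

A tree decomposition must satisfy three properties: every vertex lies in some bag; for every edge, both endpoints lie together in some bag; and for every vertex, the bags containing it form a connected subtree. Here bags containing vertex 1 are not connected in the tree, so the decomposition is invalid.

No — bags containing vertex 1 are not connected in the tree.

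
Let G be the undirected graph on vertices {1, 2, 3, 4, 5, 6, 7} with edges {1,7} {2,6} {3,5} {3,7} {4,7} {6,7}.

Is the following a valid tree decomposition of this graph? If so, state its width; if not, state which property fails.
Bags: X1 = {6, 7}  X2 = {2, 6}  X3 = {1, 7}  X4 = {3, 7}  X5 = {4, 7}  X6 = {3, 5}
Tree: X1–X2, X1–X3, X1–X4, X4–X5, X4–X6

Vertex coverage: the bags together contain {1, 2, 3, 4, 5, 6, 7}, the full vertex set. Edge coverage: each edge of G has both endpoints in at least one bag. Running intersection: for every vertex, the bags containing it form a connected subtree. All three properties hold, so this is a valid tree decomposition of width max|bag| − 1 = 1, and hence tw(G) ≤ 1.

Yes; width 1.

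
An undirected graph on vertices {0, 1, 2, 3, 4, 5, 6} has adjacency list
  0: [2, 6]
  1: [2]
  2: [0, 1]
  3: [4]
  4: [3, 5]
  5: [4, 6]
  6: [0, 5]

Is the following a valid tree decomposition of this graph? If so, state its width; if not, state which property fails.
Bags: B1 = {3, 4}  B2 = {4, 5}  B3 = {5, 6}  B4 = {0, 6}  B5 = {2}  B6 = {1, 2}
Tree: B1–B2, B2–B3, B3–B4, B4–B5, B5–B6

A tree decomposition must satisfy three properties: every vertex lies in some bag; for every edge, both endpoints lie together in some bag; and for every vertex, the bags containing it form a connected subtree. Here edge (0,2) lies in no bag, so the decomposition is invalid.

No — edge (0,2) lies in no bag.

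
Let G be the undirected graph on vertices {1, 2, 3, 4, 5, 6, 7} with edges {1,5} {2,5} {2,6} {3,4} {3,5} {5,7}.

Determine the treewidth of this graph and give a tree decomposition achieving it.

The largest bag has 2 vertices, giving width 1; this decomposition certifies tw(G) ≤ 1. G has an edge, so its treewidth is at least 1. Combining the bounds, tw(G) = 1.

Treewidth 1.
One optimal decomposition is:
Bags: B1 = {5, 7}  B2 = {2, 5}  B3 = {3, 5}  B4 = {1, 5}  B5 = {3, 4}  B6 = {2, 6}
Tree: B1–B2, B2–B3, B3–B4, B3–B5, B2–B6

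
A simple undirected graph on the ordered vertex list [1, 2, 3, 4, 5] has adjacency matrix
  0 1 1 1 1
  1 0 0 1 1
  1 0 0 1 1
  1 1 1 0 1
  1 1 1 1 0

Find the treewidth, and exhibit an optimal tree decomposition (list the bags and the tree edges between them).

The largest bag has 4 vertices, giving width 3; this decomposition certifies tw(G) ≤ 3. For the lower bound, the 4 vertices {1, 2, 4, 5} are pairwise adjacent, and any tree decomposition puts a clique entirely inside one bag — forcing width ≥ 3. The upper and lower bounds meet at 3, so that is the treewidth.

Treewidth 3.
One such decomposition:
Bags: B1 = {1, 3, 4, 5}  B2 = {1, 2, 4, 5}
Tree: B1–B2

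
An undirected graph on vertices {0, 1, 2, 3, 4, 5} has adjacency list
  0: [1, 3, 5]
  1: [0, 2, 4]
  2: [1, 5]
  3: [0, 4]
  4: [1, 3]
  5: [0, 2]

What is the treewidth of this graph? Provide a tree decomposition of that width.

The largest bag has 3 vertices, giving width 2; this decomposition certifies tw(G) ≤ 2. Since 2–5–0–1–2 is a cycle in G, G is not acyclic. Forests are exactly the graphs of treewidth ≤ 1, so tw(G) ≥ 2. Combining the bounds, tw(G) = 2.

Treewidth 2.
Bags: B1 = {1, 2, 5}  B2 = {0, 1, 5}  B3 = {0, 1, 4}  B4 = {0, 3, 4}
Tree: B1–B2, B2–B3, B3–B4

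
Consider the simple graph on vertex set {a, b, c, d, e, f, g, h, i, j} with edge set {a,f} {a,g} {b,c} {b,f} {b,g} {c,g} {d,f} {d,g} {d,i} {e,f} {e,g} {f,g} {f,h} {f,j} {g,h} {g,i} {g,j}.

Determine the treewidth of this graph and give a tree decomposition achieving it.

Treewidth 2.
One such decomposition:
Bags: B1 = {d, f, g}  B2 = {b, f, g}  B3 = {d, g, i}  B4 = {b, c, g}  B5 = {a, f, g}  B6 = {e, f, g}  B7 = {f, g, j}  B8 = {f, g, h}
Tree: B1–B2, B1–B3, B2–B4, B1–B5, B2–B6, B1–B7, B5–B8

Every bag has size at most 3, so the width is 3 − 1 = 2 and tw(G) ≤ 2. On the other hand G contains the 3-clique {b, c, g}. A clique must lie in a single bag of any decomposition, so no decomposition can have width below 2. Hence tw(G) = 2 exactly.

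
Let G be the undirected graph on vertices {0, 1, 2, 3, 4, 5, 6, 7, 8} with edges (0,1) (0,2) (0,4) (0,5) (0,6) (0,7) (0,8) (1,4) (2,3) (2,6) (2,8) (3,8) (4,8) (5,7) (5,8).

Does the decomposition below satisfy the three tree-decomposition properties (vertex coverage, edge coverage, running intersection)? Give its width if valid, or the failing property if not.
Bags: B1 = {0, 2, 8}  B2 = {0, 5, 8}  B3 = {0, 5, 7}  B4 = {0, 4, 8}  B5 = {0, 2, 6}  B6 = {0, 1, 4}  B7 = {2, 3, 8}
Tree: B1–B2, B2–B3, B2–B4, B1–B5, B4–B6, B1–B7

Yes; width 2.

Checking the three conditions: (i) the bags cover all of {0, 1, 2, 3, 4, 5, 6, 7, 8}; (ii) for each edge, some bag contains both endpoints; (iii) the bags containing any fixed vertex form a subtree. All hold, so the decomposition is valid with width 3 − 1 = 2.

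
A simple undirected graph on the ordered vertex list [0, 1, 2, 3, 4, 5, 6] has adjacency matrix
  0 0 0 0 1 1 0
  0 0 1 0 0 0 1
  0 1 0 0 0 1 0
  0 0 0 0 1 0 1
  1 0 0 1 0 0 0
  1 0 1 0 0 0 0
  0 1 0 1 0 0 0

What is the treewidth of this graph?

A width-2 tree decomposition is:
Bags: B1 = {3, 4, 6}  B2 = {1, 4, 6}  B3 = {1, 2, 4}  B4 = {2, 4, 5}  B5 = {0, 4, 5}
Tree: B1–B2, B2–B3, B3–B4, B4–B5
The largest bag has 3 vertices, giving width 2; this decomposition certifies tw(G) ≤ 2. The edges 4–3–6–1–2–5–0–4 form a cycle, so G is not a tree and its treewidth is at least 2. Therefore the treewidth is 2.

2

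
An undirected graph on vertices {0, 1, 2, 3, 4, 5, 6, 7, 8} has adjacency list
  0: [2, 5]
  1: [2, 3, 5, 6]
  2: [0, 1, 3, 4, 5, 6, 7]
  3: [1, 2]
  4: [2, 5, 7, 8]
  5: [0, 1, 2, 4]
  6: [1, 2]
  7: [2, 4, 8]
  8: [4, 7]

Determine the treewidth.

2

A width-2 tree decomposition is:
Bags: B1 = {0, 2, 5}  B2 = {1, 2, 5}  B3 = {2, 4, 5}  B4 = {1, 2, 6}  B5 = {2, 4, 7}  B6 = {1, 2, 3}  B7 = {4, 7, 8}
Tree: B1–B2, B1–B3, B2–B4, B3–B5, B4–B6, B5–B7
Every bag has size at most 3, so the width is 3 − 1 = 2 and tw(G) ≤ 2. For the lower bound, the 3 vertices {4, 7, 8} are pairwise adjacent, and any tree decomposition puts a clique entirely inside one bag — forcing width ≥ 2. Therefore the treewidth is 2.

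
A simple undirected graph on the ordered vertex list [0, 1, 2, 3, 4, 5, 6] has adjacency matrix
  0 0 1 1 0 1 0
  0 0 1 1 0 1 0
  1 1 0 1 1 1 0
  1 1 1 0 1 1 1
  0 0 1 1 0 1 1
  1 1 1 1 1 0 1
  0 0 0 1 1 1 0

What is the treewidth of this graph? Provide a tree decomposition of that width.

Each bag holds 4 vertices, so the decomposition has width 3, which upper-bounds the treewidth. For the lower bound, the 4 vertices {0, 2, 3, 5} are pairwise adjacent, and any tree decomposition puts a clique entirely inside one bag — forcing width ≥ 3. Therefore the treewidth is 3.

Treewidth 3.
Bags: B1 = {2, 3, 4, 5}  B2 = {3, 4, 5, 6}  B3 = {1, 2, 3, 5}  B4 = {0, 2, 3, 5}
Tree: B1–B2, B1–B3, B1–B4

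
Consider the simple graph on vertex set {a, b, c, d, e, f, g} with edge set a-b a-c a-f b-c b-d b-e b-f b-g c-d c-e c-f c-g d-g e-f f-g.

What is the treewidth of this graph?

3

A width-3 tree decomposition is:
Bags: B1 = {b, c, f, g}  B2 = {a, b, c, f}  B3 = {b, c, d, g}  B4 = {b, c, e, f}
Tree: B1–B2, B1–B3, B2–B4
Each bag holds 4 vertices, so the decomposition has width 3, which upper-bounds the treewidth. On the other hand G contains the 4-clique {b, c, d, g}. A clique must lie in a single bag of any decomposition, so no decomposition can have width below 3. Therefore the treewidth is 3.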